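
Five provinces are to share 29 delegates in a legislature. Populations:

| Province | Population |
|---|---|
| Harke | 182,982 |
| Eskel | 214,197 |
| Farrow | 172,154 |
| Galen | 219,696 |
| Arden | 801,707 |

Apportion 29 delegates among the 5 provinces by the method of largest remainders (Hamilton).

The standard divisor is 1590736/29 ≈ 54852.966.
Standard quotas: Harke 3.3359, Eskel 3.9049, Farrow 3.1385, Galen 4.0052, Arden 14.6156.
Lower quotas: Harke 3, Eskel 3, Farrow 3, Galen 4, Arden 14 (sum 27, leaving 2 seats).
Remainders in descending order: Eskel 0.9049, Arden 0.6156, Harke 0.3359, Farrow 0.1385, Galen 0.0052.
Largest remainders: Eskel, Arden receive the extra seats.

Harke 3; Eskel 4; Farrow 3; Galen 4; Arden 15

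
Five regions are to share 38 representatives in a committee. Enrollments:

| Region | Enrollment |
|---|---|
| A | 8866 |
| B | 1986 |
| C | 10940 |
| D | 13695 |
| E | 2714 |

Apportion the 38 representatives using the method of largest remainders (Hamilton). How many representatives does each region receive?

A 9, B 2, C 11, D 13, E 3

Total 38201; standard divisor 38201/38 ≈ 1005.289.
Standard quotas: A 8.8194, B 1.9756, C 10.8824, D 13.6229, E 2.6997.
Lower quotas: A 8, B 1, C 10, D 13, E 2 (sum 34, leaving 4 seats).
Remainders in descending order: B 0.9756, C 0.8824, A 0.8194, E 0.6997, D 0.6229.
Largest remainders: B, C, A, E receive the extra seats.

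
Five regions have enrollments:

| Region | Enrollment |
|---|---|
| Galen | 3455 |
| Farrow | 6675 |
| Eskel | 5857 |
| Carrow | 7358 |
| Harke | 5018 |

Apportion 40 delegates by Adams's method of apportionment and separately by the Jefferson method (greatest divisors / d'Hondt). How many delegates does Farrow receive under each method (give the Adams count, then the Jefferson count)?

10 and 9

Adams: Galen 5, Farrow 10, Eskel 8, Carrow 10, Harke 7.
Jefferson: Galen 5, Farrow 9, Eskel 8, Carrow 11, Harke 7.
Farrow gets 10 under Adams and 9 under Jefferson.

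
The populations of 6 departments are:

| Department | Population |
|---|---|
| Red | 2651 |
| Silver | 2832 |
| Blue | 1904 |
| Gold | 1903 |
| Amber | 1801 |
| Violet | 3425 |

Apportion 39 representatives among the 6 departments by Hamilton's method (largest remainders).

Red=7, Silver=8, Blue=5, Gold=5, Amber=5, Violet=9

Standard divisor: 14516 ÷ 39 ≈ 372.205.
Standard quotas: Red 7.122, Silver 7.609, Blue 5.115, Gold 5.113, Amber 4.839, Violet 9.202.
Lower quotas: Red 7, Silver 7, Blue 5, Gold 5, Amber 4, Violet 9 (sum 37, leaving 2 seats).
Remainders in descending order: Amber 0.839, Silver 0.609, Violet 0.202, Red 0.122, Blue 0.115, Gold 0.113.
Largest remainders: Amber, Silver receive the extra seats.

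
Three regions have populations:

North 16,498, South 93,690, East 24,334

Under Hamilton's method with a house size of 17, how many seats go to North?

Standard divisor: 134522 ÷ 17 ≈ 7913.059.
Standard quotas: North 2.0849, South 11.8399, East 3.0752.
Lower quotas: North 2, South 11, East 3 (sum 16, leaving 1 seat).
Remainders in descending order: South 0.8399, North 0.0849, East 0.0752.
Largest remainder: South receives the extra seat.
North receives 2.

2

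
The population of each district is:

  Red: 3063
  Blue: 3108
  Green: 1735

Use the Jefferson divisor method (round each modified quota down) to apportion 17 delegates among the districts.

Standard divisor 7906/17 ≈ 465.059; standard quotas: Red 6.586, Blue 6.683, Green 3.731.
Rounding down gives 6, 6, 3 = 15 seats, so the divisor must be adjusted.
With modified divisor 436: modified quotas Red 7.025, Blue 7.128, Green 3.979.
Rounding down: Red 7, Blue 7, Green 3 (total 17).

Red=7, Blue=7, Green=3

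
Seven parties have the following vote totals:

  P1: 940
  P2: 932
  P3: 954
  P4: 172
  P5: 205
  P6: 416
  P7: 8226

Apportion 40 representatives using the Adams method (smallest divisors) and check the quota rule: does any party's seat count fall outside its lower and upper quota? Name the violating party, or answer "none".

Standard quotas: P1 3.174, P2 3.147, P3 3.222, P4 0.581, P5 0.692, P6 1.405, P7 27.779.
Adams allocation: P1 3, P2 3, P3 4, P4 1, P5 1, P6 2, P7 26.
P7 has quota 27.779 (lower 27, upper 28) but receives 26 — outside the quota interval.

P7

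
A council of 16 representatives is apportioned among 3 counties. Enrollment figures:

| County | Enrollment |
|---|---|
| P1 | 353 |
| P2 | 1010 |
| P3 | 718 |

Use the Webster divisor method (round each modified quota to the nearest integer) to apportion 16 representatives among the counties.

Standard divisor 2081/16 ≈ 130.062; standard quotas: P1 2.714, P2 7.765, P3 5.520.
Rounding to the nearest integer gives 3, 8, 6 = 17 seats, so the divisor must be adjusted.
With modified divisor 133: modified quotas P1 2.654, P2 7.594, P3 5.398.
Rounding to the nearest integer: P1 3, P2 8, P3 5 (total 16).

P1 3, P2 8, P3 5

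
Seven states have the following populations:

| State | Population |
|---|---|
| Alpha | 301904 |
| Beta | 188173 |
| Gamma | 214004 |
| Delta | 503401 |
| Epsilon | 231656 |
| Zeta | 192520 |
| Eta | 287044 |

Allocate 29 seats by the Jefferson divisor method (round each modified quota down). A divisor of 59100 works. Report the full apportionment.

Alpha: 5, Beta: 3, Gamma: 3, Delta: 8, Epsilon: 3, Zeta: 3, Eta: 4

With modified divisor 59100: modified quotas Alpha 5.108, Beta 3.184, Gamma 3.621, Delta 8.518, Epsilon 3.920, Zeta 3.258, Eta 4.857.
Rounding down: Alpha 5, Beta 3, Gamma 3, Delta 8, Epsilon 3, Zeta 3, Eta 4 (total 29).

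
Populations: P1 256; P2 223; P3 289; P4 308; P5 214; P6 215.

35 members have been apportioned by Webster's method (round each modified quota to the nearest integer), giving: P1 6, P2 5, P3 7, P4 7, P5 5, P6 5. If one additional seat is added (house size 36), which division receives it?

P4

Priority for the next seat is population ÷ (current seats + 0.5).
Priorities: P1 39.385, P2 40.545, P3 38.533, P4 41.067, P5 38.909, P6 39.091.
Highest priority: P4.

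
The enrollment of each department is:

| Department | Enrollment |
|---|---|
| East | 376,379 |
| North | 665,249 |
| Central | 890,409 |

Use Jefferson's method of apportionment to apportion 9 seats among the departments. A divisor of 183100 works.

East: 2; North: 3; Central: 4

With modified divisor 183100: modified quotas East 2.056, North 3.633, Central 4.863.
Rounding down: East 2, North 3, Central 4 (total 9).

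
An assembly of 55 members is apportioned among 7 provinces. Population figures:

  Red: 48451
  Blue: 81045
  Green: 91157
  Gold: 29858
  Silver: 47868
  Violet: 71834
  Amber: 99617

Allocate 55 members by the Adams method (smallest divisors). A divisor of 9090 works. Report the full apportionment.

With modified divisor 9090: modified quotas Red 5.330, Blue 8.916, Green 10.028, Gold 3.285, Silver 5.266, Violet 7.903, Amber 10.959.
Rounding up: Red 6, Blue 9, Green 11, Gold 4, Silver 6, Violet 8, Amber 11 (total 55).

Red 6; Blue 9; Green 11; Gold 4; Silver 6; Violet 8; Amber 11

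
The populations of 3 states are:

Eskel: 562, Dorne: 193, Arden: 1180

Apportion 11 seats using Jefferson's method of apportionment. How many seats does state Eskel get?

3

Standard divisor 1935/11 ≈ 175.909; standard quotas: Eskel 3.195, Dorne 1.097, Arden 6.708.
Rounding down gives 3, 1, 6 = 10 seats, so the divisor must be adjusted.
With modified divisor 160: modified quotas Eskel 3.513, Dorne 1.206, Arden 7.375.
Rounding down: Eskel 3, Dorne 1, Arden 7 (total 11).
Eskel receives 3.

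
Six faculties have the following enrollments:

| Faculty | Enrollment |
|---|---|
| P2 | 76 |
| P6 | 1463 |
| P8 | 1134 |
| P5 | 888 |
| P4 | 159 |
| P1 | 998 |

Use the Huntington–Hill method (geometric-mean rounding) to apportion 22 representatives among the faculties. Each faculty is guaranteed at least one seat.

P2: 1; P6: 7; P8: 5; P5: 4; P4: 1; P1: 4

With divisor 224: modified quotas P2 0.339, P6 6.531, P8 5.062, P5 3.964, P4 0.710, P1 4.455.
Geometric-mean thresholds: P2 (min 1), P6 √(6·7)=6.481, P8 √(5·6)=5.477, P5 √(3·4)=3.464, P4 (min 1), P1 √(4·5)=4.472.
Each quota rounded against its threshold gives P2 1, P6 7, P8 5, P5 4, P4 1, P1 4 (total 22).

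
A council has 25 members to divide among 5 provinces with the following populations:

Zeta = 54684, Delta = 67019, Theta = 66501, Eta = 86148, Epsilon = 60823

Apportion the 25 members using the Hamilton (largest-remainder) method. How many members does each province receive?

The standard divisor is 335175/25 = 13407.
Standard quotas: Zeta 4.0788, Delta 4.9988, Theta 4.9602, Eta 6.4256, Epsilon 4.5367.
Lower quotas: Zeta 4, Delta 4, Theta 4, Eta 6, Epsilon 4 (sum 22, leaving 3 seats).
Remainders in descending order: Delta 0.9988, Theta 0.9602, Epsilon 0.5367, Eta 0.4256, Zeta 0.0788.
Largest remainders: Delta, Theta, Epsilon receive the extra seats.

Zeta 4, Delta 5, Theta 5, Eta 6, Epsilon 5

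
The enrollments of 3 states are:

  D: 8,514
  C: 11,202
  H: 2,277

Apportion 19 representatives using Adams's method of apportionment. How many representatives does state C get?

Standard divisor 21993/19 ≈ 1157.526; standard quotas: D 7.355, C 9.678, H 1.967.
Rounding up gives 8, 10, 2 = 20 seats, so the divisor must be adjusted.
With modified divisor 1230: modified quotas D 6.922, C 9.107, H 1.851.
Rounding up: D 7, C 10, H 2 (total 19).
C receives 10.

10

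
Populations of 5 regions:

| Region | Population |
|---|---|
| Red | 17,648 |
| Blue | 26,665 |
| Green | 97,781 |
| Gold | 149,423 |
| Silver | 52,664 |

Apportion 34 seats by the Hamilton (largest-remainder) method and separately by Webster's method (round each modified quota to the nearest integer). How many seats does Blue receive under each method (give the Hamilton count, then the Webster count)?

2 and 3

Hamilton: Red 2, Blue 2, Green 10, Gold 15, Silver 5.
Webster: Red 2, Blue 3, Green 9, Gold 15, Silver 5.
Blue gets 2 under Hamilton and 3 under Webster.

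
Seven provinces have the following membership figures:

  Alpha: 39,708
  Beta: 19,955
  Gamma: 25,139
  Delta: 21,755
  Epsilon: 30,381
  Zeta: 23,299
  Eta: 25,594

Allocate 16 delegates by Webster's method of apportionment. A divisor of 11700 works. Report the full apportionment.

With modified divisor 11700: modified quotas Alpha 3.394, Beta 1.706, Gamma 2.149, Delta 1.859, Epsilon 2.597, Zeta 1.991, Eta 2.188.
Rounding to the nearest integer: Alpha 3, Beta 2, Gamma 2, Delta 2, Epsilon 3, Zeta 2, Eta 2 (total 16).

Alpha: 3; Beta: 2; Gamma: 2; Delta: 2; Epsilon: 3; Zeta: 2; Eta: 2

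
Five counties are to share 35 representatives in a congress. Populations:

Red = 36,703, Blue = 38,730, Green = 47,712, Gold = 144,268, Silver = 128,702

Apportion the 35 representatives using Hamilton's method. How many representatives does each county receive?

Red 3, Blue 4, Green 4, Gold 13, Silver 11

The standard divisor is 396115/35 ≈ 11317.571.
Standard quotas: Red 3.2430, Blue 3.4221, Green 4.2157, Gold 12.7473, Silver 11.3719.
Lower quotas: Red 3, Blue 3, Green 4, Gold 12, Silver 11 (sum 33, leaving 2 seats).
Remainders in descending order: Gold 0.7473, Blue 0.4221, Silver 0.3719, Red 0.2430, Green 0.2157.
Largest remainders: Gold, Blue receive the extra seats.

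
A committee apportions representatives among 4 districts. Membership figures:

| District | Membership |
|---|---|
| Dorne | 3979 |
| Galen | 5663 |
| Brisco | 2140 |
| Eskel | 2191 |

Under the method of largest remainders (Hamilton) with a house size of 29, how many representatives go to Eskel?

5

The standard divisor is 13973/29 ≈ 481.828.
Standard quotas: Dorne 8.2581, Galen 11.7532, Brisco 4.4414, Eskel 4.5473.
Lower quotas: Dorne 8, Galen 11, Brisco 4, Eskel 4 (sum 27, leaving 2 seats).
Remainders in descending order: Galen 0.7532, Eskel 0.5473, Brisco 0.4414, Dorne 0.2581.
The surplus seats go to Galen, Eskel.
Eskel receives 5.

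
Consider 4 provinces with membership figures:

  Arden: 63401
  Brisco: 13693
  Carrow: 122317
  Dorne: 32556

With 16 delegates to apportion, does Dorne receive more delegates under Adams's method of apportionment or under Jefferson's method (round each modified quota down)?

Adams

Adams: Arden 4, Brisco 1, Carrow 8, Dorne 3.
Jefferson: Arden 4, Brisco 1, Carrow 9, Dorne 2.
Dorne gets 3 under Adams and 2 under Jefferson.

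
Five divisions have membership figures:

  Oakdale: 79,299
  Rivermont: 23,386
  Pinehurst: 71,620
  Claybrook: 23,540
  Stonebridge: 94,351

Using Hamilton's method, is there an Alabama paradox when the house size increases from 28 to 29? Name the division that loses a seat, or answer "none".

none

At 28 seats: Oakdale 8, Rivermont 2, Pinehurst 7, Claybrook 2, Stonebridge 9.
At 29 seats: Oakdale 8, Rivermont 2, Pinehurst 7, Claybrook 2, Stonebridge 10.
No division's allocation decreased.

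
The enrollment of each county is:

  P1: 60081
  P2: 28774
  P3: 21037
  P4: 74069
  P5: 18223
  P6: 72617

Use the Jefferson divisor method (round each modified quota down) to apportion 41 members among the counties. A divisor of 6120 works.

With modified divisor 6120: modified quotas P1 9.817, P2 4.702, P3 3.437, P4 12.103, P5 2.978, P6 11.866.
Rounding down: P1 9, P2 4, P3 3, P4 12, P5 2, P6 11 (total 41).

P1: 9, P2: 4, P3: 3, P4: 12, P5: 2, P6: 11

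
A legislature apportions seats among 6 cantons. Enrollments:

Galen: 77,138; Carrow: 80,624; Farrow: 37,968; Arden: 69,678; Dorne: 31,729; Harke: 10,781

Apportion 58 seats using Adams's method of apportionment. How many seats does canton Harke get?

Standard divisor 307918/58 ≈ 5308.931; standard quotas: Galen 14.530, Carrow 15.186, Farrow 7.152, Arden 13.125, Dorne 5.977, Harke 2.031.
Rounding up gives 15, 16, 8, 14, 6, 3 = 62 seats, so the divisor must be adjusted.
With modified divisor 5500: modified quotas Galen 14.025, Carrow 14.659, Farrow 6.903, Arden 12.669, Dorne 5.769, Harke 1.960.
Rounding up: Galen 15, Carrow 15, Farrow 7, Arden 13, Dorne 6, Harke 2 (total 58).
Harke receives 2.

2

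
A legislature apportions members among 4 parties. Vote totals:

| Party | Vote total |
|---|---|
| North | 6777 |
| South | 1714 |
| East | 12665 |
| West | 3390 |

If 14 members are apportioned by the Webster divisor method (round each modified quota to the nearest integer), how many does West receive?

2

Standard divisor 24546/14 ≈ 1753.286; standard quotas: North 3.865, South 0.978, East 7.224, West 1.934.
Rounding to the nearest integer gives North 4, South 1, East 7, West 2 — total 14, matching the house size, so no adjustment is needed.
West receives 2.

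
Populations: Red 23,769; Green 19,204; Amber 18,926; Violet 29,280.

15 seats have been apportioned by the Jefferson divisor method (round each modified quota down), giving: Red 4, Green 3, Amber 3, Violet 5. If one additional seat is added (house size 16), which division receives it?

Violet

Priority for the next seat is population ÷ (current seats + 1).
Priorities: Red 4753.800, Green 4801.000, Amber 4731.500, Violet 4880.000.
Highest priority: Violet.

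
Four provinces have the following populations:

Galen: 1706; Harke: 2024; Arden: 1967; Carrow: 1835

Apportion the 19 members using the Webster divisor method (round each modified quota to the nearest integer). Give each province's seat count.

Standard divisor 7532/19 ≈ 396.421; standard quotas: Galen 4.304, Harke 5.106, Arden 4.962, Carrow 4.629.
Rounding to the nearest integer gives Galen 4, Harke 5, Arden 5, Carrow 5 — total 19, matching the house size, so no adjustment is needed.

Galen 4, Harke 5, Arden 5, Carrow 5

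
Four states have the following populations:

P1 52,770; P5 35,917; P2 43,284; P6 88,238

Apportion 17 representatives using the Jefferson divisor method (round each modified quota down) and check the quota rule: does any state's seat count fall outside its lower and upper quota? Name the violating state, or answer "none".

none

Standard quotas: P1 4.074, P5 2.773, P2 3.341, P6 6.812.
Jefferson allocation: P1 4, P5 3, P2 3, P6 7.
Every allocation lies between the lower and upper quota.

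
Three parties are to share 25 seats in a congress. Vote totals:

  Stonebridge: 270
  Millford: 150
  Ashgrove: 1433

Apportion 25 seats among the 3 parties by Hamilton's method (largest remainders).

Total 1853; standard divisor 1853/25 ≈ 74.12.
Standard quotas: Stonebridge 3.643, Millford 2.024, Ashgrove 19.334.
Lower quotas: Stonebridge 3, Millford 2, Ashgrove 19 (sum 24, leaving 1 seat).
Remainders in descending order: Stonebridge 0.643, Ashgrove 0.334, Millford 0.024.
The surplus seat goes to Stonebridge.

Stonebridge: 4, Millford: 2, Ashgrove: 19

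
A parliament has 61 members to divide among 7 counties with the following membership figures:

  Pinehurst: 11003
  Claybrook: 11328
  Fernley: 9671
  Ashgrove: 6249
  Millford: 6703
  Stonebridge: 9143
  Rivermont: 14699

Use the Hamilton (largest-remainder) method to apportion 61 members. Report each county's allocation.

Pinehurst: 10, Claybrook: 10, Fernley: 9, Ashgrove: 5, Millford: 6, Stonebridge: 8, Rivermont: 13

The standard divisor is 68796/61 ≈ 1127.803.
Standard quotas: Pinehurst 9.7561, Claybrook 10.0443, Fernley 8.5751, Ashgrove 5.5409, Millford 5.9434, Stonebridge 8.1069, Rivermont 13.0333.
Lower quotas: Pinehurst 9, Claybrook 10, Fernley 8, Ashgrove 5, Millford 5, Stonebridge 8, Rivermont 13 (sum 58, leaving 3 seats).
Remainders in descending order: Millford 0.9434, Pinehurst 0.7561, Fernley 0.5751, Ashgrove 0.5409, Stonebridge 0.1069, Claybrook 0.0443, Rivermont 0.0333.
The surplus seats go to Millford, Pinehurst, Fernley.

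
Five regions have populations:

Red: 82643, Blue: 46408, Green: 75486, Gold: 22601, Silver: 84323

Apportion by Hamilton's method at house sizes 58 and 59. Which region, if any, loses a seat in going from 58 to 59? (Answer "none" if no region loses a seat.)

none

At 58 seats: Red 15, Blue 9, Green 14, Gold 4, Silver 16.
At 59 seats: Red 16, Blue 9, Green 14, Gold 4, Silver 16.
No region's allocation decreased.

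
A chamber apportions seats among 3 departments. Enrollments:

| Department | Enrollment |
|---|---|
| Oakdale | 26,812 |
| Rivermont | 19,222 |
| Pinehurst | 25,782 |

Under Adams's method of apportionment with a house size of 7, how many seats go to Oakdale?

Standard divisor 71816/7 ≈ 10259.429; standard quotas: Oakdale 2.613, Rivermont 1.874, Pinehurst 2.513.
Rounding up gives 3, 2, 3 = 8 seats, so the divisor must be adjusted.
With modified divisor 13100: modified quotas Oakdale 2.047, Rivermont 1.467, Pinehurst 1.968.
Rounding up: Oakdale 3, Rivermont 2, Pinehurst 2 (total 7).
Oakdale receives 3.

3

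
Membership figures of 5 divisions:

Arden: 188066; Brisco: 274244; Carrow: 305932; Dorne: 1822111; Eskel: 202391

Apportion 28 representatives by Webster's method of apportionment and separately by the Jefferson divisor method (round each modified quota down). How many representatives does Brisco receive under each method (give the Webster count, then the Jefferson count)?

Webster: Arden 2, Brisco 3, Carrow 3, Dorne 18, Eskel 2.
Jefferson: Arden 2, Brisco 2, Carrow 3, Dorne 19, Eskel 2.
Brisco gets 3 under Webster and 2 under Jefferson.

3 and 2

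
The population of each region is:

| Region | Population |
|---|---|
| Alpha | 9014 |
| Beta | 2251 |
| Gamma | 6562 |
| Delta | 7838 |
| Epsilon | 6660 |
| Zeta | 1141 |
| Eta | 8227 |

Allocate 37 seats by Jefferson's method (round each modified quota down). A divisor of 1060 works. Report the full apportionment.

Alpha=8; Beta=2; Gamma=6; Delta=7; Epsilon=6; Zeta=1; Eta=7

With modified divisor 1060: modified quotas Alpha 8.504, Beta 2.124, Gamma 6.191, Delta 7.394, Epsilon 6.283, Zeta 1.076, Eta 7.761.
Rounding down: Alpha 8, Beta 2, Gamma 6, Delta 7, Epsilon 6, Zeta 1, Eta 7 (total 37).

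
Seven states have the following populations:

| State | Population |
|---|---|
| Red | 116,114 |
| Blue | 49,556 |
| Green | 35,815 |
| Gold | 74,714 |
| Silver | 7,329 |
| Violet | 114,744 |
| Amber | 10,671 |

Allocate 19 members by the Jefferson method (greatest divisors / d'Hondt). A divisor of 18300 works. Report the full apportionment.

Red 6, Blue 2, Green 1, Gold 4, Silver 0, Violet 6, Amber 0

With modified divisor 18300: modified quotas Red 6.345, Blue 2.708, Green 1.957, Gold 4.083, Silver 0.400, Violet 6.270, Amber 0.583.
Rounding down: Red 6, Blue 2, Green 1, Gold 4, Silver 0, Violet 6, Amber 0 (total 19).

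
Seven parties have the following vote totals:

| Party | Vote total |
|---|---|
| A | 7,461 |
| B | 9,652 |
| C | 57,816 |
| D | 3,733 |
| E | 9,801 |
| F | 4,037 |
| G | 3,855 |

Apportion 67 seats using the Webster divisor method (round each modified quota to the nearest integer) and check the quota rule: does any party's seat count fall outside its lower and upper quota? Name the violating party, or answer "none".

Standard quotas: A 5.188, B 6.711, C 40.202, D 2.596, E 6.815, F 2.807, G 2.681.
Webster allocation: A 5, B 7, C 39, D 3, E 7, F 3, G 3.
C has quota 40.202 (lower 40, upper 41) but receives 39 — outside the quota interval.

C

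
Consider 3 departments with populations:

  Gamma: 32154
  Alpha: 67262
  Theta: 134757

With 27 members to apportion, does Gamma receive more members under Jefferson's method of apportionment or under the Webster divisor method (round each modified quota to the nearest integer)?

Webster

Jefferson: Gamma 3, Alpha 8, Theta 16.
Webster: Gamma 4, Alpha 8, Theta 15.
Gamma gets 3 under Jefferson and 4 under Webster.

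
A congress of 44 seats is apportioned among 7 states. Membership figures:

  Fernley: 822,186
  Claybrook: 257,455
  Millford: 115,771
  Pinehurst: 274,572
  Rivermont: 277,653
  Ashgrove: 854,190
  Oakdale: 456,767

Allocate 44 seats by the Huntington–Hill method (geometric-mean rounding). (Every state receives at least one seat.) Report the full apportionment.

With divisor 71021: modified quotas Fernley 11.577, Claybrook 3.625, Millford 1.630, Pinehurst 3.866, Rivermont 3.909, Ashgrove 12.027, Oakdale 6.431.
Geometric-mean thresholds: Fernley √(11·12)=11.489, Claybrook √(3·4)=3.464, Millford √(1·2)=1.414, Pinehurst √(3·4)=3.464, Rivermont √(3·4)=3.464, Ashgrove √(12·13)=12.490, Oakdale √(6·7)=6.481.
Each quota rounded against its threshold gives Fernley 12, Claybrook 4, Millford 2, Pinehurst 4, Rivermont 4, Ashgrove 12, Oakdale 6 (total 44).

Fernley 12, Claybrook 4, Millford 2, Pinehurst 4, Rivermont 4, Ashgrove 12, Oakdale 6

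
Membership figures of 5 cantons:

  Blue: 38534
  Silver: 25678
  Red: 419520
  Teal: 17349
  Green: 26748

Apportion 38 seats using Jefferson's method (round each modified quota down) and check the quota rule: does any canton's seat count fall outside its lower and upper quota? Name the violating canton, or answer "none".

Standard quotas: Blue 2.774, Silver 1.849, Red 30.203, Teal 1.249, Green 1.926.
Jefferson allocation: Blue 2, Silver 1, Red 32, Teal 1, Green 2.
Red has quota 30.203 (lower 30, upper 31) but receives 32 — outside the quota interval.

Red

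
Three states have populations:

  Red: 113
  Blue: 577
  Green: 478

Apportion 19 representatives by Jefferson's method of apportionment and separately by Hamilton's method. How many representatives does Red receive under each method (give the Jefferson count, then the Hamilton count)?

Jefferson: Red 1, Blue 10, Green 8.
Hamilton: Red 2, Blue 9, Green 8.
Red gets 1 under Jefferson and 2 under Hamilton.

1 and 2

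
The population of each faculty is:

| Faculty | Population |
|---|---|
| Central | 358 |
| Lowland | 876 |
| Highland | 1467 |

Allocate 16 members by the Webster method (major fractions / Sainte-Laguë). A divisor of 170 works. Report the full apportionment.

Central: 2, Lowland: 5, Highland: 9

With modified divisor 170: modified quotas Central 2.106, Lowland 5.153, Highland 8.629.
Rounding to the nearest integer: Central 2, Lowland 5, Highland 9 (total 16).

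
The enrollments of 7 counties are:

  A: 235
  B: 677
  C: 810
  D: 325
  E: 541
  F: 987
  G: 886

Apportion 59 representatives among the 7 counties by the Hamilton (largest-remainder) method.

Standard divisor: 4461 ÷ 59 ≈ 75.61.
Standard quotas: A 3.108, B 8.954, C 10.713, D 4.298, E 7.155, F 13.054, G 11.718.
Lower quotas: A 3, B 8, C 10, D 4, E 7, F 13, G 11 (sum 56, leaving 3 seats).
Remainders in descending order: B 0.954, G 0.718, C 0.713, D 0.298, E 0.155, A 0.108, F 0.054.
The surplus seats go to B, G, C.

A 3, B 9, C 11, D 4, E 7, F 13, G 12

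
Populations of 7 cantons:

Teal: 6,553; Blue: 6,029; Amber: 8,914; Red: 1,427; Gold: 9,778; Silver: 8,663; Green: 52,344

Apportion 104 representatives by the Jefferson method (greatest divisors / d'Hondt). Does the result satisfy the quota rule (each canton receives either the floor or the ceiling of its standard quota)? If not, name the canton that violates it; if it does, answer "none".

Green

Standard quotas: Teal 7.273, Blue 6.691, Amber 9.893, Red 1.584, Gold 10.852, Silver 9.614, Green 58.093.
Jefferson allocation: Teal 7, Blue 6, Amber 10, Red 1, Gold 11, Silver 9, Green 60.
Green has quota 58.093 (lower 58, upper 59) but receives 60 — outside the quota interval.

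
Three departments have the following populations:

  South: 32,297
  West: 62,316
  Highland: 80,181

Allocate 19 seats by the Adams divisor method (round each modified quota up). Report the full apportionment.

Standard divisor 174794/19 ≈ 9199.684; standard quotas: South 3.511, West 6.774, Highland 8.716.
Rounding up gives 4, 7, 9 = 20 seats, so the divisor must be adjusted.
With modified divisor 10200: modified quotas South 3.166, West 6.109, Highland 7.861.
Rounding up: South 4, West 7, Highland 8 (total 19).

South 4, West 7, Highland 8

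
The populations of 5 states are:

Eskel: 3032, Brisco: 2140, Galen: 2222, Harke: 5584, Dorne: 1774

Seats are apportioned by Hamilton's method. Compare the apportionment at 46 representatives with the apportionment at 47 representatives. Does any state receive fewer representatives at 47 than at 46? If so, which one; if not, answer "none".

At 46 seats: Eskel 9, Brisco 7, Galen 7, Harke 17, Dorne 6.
At 47 seats: Eskel 10, Brisco 7, Galen 7, Harke 18, Dorne 5.
Dorne drops from 6 to 5.

Dorne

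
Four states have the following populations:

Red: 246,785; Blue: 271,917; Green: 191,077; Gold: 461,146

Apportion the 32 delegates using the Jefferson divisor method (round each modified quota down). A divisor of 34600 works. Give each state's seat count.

Red: 7; Blue: 7; Green: 5; Gold: 13

With modified divisor 34600: modified quotas Red 7.133, Blue 7.859, Green 5.522, Gold 13.328.
Rounding down: Red 7, Blue 7, Green 5, Gold 13 (total 32).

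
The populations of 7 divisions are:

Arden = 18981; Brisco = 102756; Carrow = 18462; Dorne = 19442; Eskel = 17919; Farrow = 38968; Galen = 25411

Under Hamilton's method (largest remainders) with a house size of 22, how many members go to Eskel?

2

The standard divisor is 241939/22 ≈ 10997.227.
Standard quotas: Arden 1.7260, Brisco 9.3438, Carrow 1.6788, Dorne 1.7679, Eskel 1.6294, Farrow 3.5434, Galen 2.3107.
Lower quotas: Arden 1, Brisco 9, Carrow 1, Dorne 1, Eskel 1, Farrow 3, Galen 2 (sum 18, leaving 4 seats).
Remainders in descending order: Dorne 0.7679, Arden 0.7260, Carrow 0.6788, Eskel 0.6294, Farrow 0.5434, Brisco 0.3438, Galen 0.3107.
Largest remainders: Dorne, Arden, Carrow, Eskel receive the extra seats.
Eskel receives 2.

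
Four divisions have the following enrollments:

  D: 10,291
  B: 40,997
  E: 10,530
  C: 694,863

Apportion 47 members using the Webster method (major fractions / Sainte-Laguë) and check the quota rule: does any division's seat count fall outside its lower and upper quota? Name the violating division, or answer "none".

Standard quotas: D 0.639, B 2.546, E 0.654, C 43.160.
Webster allocation: D 1, B 3, E 1, C 42.
C has quota 43.160 (lower 43, upper 44) but receives 42 — outside the quota interval.

C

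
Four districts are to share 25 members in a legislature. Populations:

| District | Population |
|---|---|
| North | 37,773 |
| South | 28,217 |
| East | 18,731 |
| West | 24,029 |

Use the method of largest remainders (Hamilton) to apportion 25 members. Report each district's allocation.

North 9; South 6; East 4; West 6

Standard divisor: 108750 ÷ 25 = 4350.
Standard quotas: North 8.6834, South 6.4867, East 4.3060, West 5.5239.
Lower quotas: North 8, South 6, East 4, West 5 (sum 23, leaving 2 seats).
Remainders in descending order: North 0.6834, West 0.5239, South 0.4867, East 0.3060.
Largest remainders: North, West receive the extra seats.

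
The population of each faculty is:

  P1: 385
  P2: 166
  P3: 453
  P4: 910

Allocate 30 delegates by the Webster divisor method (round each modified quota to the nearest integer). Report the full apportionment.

P1=6; P2=3; P3=7; P4=14

Standard divisor 1914/30 ≈ 63.8; standard quotas: P1 6.034, P2 2.602, P3 7.100, P4 14.263.
Rounding to the nearest integer gives P1 6, P2 3, P3 7, P4 14 — total 30, matching the house size, so no adjustment is needed.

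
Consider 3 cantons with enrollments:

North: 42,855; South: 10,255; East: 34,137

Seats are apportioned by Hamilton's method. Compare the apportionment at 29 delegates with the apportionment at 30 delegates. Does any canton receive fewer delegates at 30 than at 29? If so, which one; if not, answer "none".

South

At 29 seats: North 14, South 4, East 11.
At 30 seats: North 15, South 3, East 12.
South drops from 4 to 3.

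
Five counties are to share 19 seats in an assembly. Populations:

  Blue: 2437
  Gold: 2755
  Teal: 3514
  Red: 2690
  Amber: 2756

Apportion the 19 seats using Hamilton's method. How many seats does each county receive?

Blue: 3, Gold: 4, Teal: 5, Red: 3, Amber: 4

Standard divisor: 14152 ÷ 19 ≈ 744.842.
Standard quotas: Blue 3.272, Gold 3.699, Teal 4.718, Red 3.612, Amber 3.700.
Lower quotas: Blue 3, Gold 3, Teal 4, Red 3, Amber 3 (sum 16, leaving 3 seats).
Remainders in descending order: Teal 0.718, Amber 0.700, Gold 0.699, Red 0.612, Blue 0.272.
The surplus seats go to Teal, Amber, Gold.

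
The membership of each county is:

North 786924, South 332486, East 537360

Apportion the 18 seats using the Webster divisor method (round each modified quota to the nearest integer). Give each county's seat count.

Standard divisor 1656770/18 ≈ 92042.778; standard quotas: North 8.550, South 3.612, East 5.838.
Rounding to the nearest integer gives 9, 4, 6 = 19 seats, so the divisor must be adjusted.
With modified divisor 93800: modified quotas North 8.389, South 3.545, East 5.729.
Rounding to the nearest integer: North 8, South 4, East 6 (total 18).

North 8, South 4, East 6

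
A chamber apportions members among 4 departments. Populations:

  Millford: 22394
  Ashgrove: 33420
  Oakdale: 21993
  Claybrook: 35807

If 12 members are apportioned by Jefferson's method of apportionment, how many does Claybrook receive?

4

Standard divisor 113614/12 ≈ 9467.833; standard quotas: Millford 2.365, Ashgrove 3.530, Oakdale 2.323, Claybrook 3.782.
Rounding down gives 2, 3, 2, 3 = 10 seats, so the divisor must be adjusted.
With modified divisor 7900: modified quotas Millford 2.835, Ashgrove 4.230, Oakdale 2.784, Claybrook 4.533.
Rounding down: Millford 2, Ashgrove 4, Oakdale 2, Claybrook 4 (total 12).
Claybrook receives 4.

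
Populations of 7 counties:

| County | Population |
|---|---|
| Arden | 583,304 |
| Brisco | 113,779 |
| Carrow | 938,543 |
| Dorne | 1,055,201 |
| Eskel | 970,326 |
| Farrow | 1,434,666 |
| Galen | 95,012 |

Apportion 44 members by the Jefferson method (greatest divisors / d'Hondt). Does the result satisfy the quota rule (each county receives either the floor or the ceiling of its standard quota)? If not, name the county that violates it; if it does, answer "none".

Standard quotas: Arden 4.944, Brisco 0.964, Carrow 7.956, Dorne 8.944, Eskel 8.225, Farrow 12.161, Galen 0.805.
Jefferson allocation: Arden 5, Brisco 1, Carrow 8, Dorne 9, Eskel 8, Farrow 13, Galen 0.
Every allocation lies between the lower and upper quota.

none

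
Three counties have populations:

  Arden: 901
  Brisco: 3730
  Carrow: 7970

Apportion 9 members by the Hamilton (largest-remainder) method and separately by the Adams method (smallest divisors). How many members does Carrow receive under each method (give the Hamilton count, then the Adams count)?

6 and 5

Hamilton: Arden 0, Brisco 3, Carrow 6.
Adams: Arden 1, Brisco 3, Carrow 5.
Carrow gets 6 under Hamilton and 5 under Adams.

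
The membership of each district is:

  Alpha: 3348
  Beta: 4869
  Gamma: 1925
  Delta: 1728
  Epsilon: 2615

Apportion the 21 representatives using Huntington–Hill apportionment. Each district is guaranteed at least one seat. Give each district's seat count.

Alpha 5, Beta 7, Gamma 3, Delta 2, Epsilon 4

With divisor 727: modified quotas Alpha 4.605, Beta 6.697, Gamma 2.648, Delta 2.377, Epsilon 3.597.
Geometric-mean thresholds: Alpha √(4·5)=4.472, Beta √(6·7)=6.481, Gamma √(2·3)=2.449, Delta √(2·3)=2.449, Epsilon √(3·4)=3.464.
Each quota rounded against its threshold gives Alpha 5, Beta 7, Gamma 3, Delta 2, Epsilon 4 (total 21).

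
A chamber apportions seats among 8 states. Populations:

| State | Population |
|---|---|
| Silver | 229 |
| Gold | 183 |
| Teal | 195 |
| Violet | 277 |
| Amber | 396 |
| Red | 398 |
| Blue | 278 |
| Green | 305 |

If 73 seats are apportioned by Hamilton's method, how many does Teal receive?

Standard divisor: 2261 ÷ 73 ≈ 30.973.
Standard quotas: Silver 7.394, Gold 5.908, Teal 6.296, Violet 8.943, Amber 12.785, Red 12.850, Blue 8.976, Green 9.847.
Lower quotas: Silver 7, Gold 5, Teal 6, Violet 8, Amber 12, Red 12, Blue 8, Green 9 (sum 67, leaving 6 seats).
Remainders in descending order: Blue 0.976, Violet 0.943, Gold 0.908, Red 0.850, Green 0.847, Amber 0.785, Silver 0.394, Teal 0.296.
The surplus seats go to Blue, Violet, Gold, Red, Green, Amber.
Teal receives 6.

6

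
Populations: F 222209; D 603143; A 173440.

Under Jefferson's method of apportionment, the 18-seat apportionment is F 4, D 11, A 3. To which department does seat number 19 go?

Priority for the next seat is population ÷ (current seats + 1).
Priorities: F 44441.800, D 50261.917, A 43360.000.
Highest priority: D.

D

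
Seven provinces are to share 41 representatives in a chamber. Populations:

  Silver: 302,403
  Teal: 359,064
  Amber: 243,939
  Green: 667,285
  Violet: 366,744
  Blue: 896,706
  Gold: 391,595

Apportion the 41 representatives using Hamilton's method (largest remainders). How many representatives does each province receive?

Silver 4, Teal 5, Amber 3, Green 8, Violet 5, Blue 11, Gold 5

Standard divisor: 3227736 ÷ 41 ≈ 78725.268.
Standard quotas: Silver 3.8412, Teal 4.5610, Amber 3.0986, Green 8.4761, Violet 4.6585, Blue 11.3903, Gold 4.9742.
Lower quotas: Silver 3, Teal 4, Amber 3, Green 8, Violet 4, Blue 11, Gold 4 (sum 37, leaving 4 seats).
Remainders in descending order: Gold 0.9742, Silver 0.8412, Violet 0.6585, Teal 0.5610, Green 0.4761, Blue 0.3903, Amber 0.0986.
The surplus seats go to Gold, Silver, Violet, Teal.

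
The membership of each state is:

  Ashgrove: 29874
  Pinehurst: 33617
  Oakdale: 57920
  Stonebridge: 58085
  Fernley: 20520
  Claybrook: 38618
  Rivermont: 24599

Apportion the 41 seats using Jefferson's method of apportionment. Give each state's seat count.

Ashgrove 5, Pinehurst 5, Oakdale 9, Stonebridge 9, Fernley 3, Claybrook 6, Rivermont 4

Standard divisor 263233/41 ≈ 6420.317; standard quotas: Ashgrove 4.653, Pinehurst 5.236, Oakdale 9.021, Stonebridge 9.047, Fernley 3.196, Claybrook 6.015, Rivermont 3.831.
Rounding down gives 4, 5, 9, 9, 3, 6, 3 = 39 seats, so the divisor must be adjusted.
With modified divisor 5900: modified quotas Ashgrove 5.063, Pinehurst 5.698, Oakdale 9.817, Stonebridge 9.845, Fernley 3.478, Claybrook 6.545, Rivermont 4.169.
Rounding down: Ashgrove 5, Pinehurst 5, Oakdale 9, Stonebridge 9, Fernley 3, Claybrook 6, Rivermont 4 (total 41).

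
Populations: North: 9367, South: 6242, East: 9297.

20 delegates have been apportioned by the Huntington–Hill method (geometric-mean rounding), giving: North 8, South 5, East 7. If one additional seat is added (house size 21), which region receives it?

East

Priority for the next seat is population ÷ (√(s·(s+1))).
Priorities: North 1103.912, South 1139.628, East 1242.364.
Highest priority: East.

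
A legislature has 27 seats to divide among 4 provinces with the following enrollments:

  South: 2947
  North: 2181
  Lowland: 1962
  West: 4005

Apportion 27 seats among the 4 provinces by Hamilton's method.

Standard divisor: 11095 ÷ 27 ≈ 410.926.
Standard quotas: South 7.172, North 5.308, Lowland 4.775, West 9.746.
Lower quotas: South 7, North 5, Lowland 4, West 9 (sum 25, leaving 2 seats).
Remainders in descending order: Lowland 0.775, West 0.746, North 0.308, South 0.172.
Largest remainders: Lowland, West receive the extra seats.

South: 7, North: 5, Lowland: 5, West: 10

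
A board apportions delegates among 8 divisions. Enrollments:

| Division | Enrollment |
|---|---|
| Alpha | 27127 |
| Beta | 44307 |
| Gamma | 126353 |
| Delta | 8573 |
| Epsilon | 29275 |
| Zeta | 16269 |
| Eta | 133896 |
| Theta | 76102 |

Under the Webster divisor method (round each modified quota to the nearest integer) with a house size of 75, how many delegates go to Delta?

1

Standard divisor 461902/75 ≈ 6158.693; standard quotas: Alpha 4.405, Beta 7.194, Gamma 20.516, Delta 1.392, Epsilon 4.753, Zeta 2.642, Eta 21.741, Theta 12.357.
Rounding to the nearest integer gives Alpha 4, Beta 7, Gamma 21, Delta 1, Epsilon 5, Zeta 3, Eta 22, Theta 12 — total 75, matching the house size, so no adjustment is needed.
Delta receives 1.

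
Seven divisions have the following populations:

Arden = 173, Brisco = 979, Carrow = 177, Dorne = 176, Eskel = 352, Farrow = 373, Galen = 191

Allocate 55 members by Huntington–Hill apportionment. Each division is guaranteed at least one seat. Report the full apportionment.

Arden=4, Brisco=22, Carrow=4, Dorne=4, Eskel=8, Farrow=9, Galen=4

With divisor 43.7: modified quotas Arden 3.959, Brisco 22.403, Carrow 4.050, Dorne 4.027, Eskel 8.055, Farrow 8.535, Galen 4.371.
Geometric-mean thresholds: Arden √(3·4)=3.464, Brisco √(22·23)=22.494, Carrow √(4·5)=4.472, Dorne √(4·5)=4.472, Eskel √(8·9)=8.485, Farrow √(8·9)=8.485, Galen √(4·5)=4.472.
Each quota rounded against its threshold gives Arden 4, Brisco 22, Carrow 4, Dorne 4, Eskel 8, Farrow 9, Galen 4 (total 55).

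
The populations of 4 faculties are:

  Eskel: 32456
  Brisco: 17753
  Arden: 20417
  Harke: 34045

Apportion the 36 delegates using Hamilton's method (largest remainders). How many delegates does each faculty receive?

Standard divisor: 104671 ÷ 36 ≈ 2907.528.
Standard quotas: Eskel 11.1627, Brisco 6.1059, Arden 7.0221, Harke 11.7093.
Lower quotas: Eskel 11, Brisco 6, Arden 7, Harke 11 (sum 35, leaving 1 seat).
Remainders in descending order: Harke 0.7093, Eskel 0.1627, Brisco 0.1059, Arden 0.0221.
The surplus seat goes to Harke.

Eskel 11; Brisco 6; Arden 7; Harke 12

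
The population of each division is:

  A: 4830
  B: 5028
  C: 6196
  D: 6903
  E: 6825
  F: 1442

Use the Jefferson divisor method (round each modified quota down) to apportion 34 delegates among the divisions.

Standard divisor 31224/34 ≈ 918.353; standard quotas: A 5.259, B 5.475, C 6.747, D 7.517, E 7.432, F 1.570.
Rounding down gives 5, 5, 6, 7, 7, 1 = 31 seats, so the divisor must be adjusted.
With modified divisor 850: modified quotas A 5.682, B 5.915, C 7.289, D 8.121, E 8.029, F 1.696.
Rounding down: A 5, B 5, C 7, D 8, E 8, F 1 (total 34).

A=5, B=5, C=7, D=8, E=8, F=1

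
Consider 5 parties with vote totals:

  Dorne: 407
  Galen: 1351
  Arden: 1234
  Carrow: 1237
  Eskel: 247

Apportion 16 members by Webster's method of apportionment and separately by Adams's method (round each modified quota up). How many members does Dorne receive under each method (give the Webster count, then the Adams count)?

Webster: Dorne 1, Galen 5, Arden 4, Carrow 5, Eskel 1.
Adams: Dorne 2, Galen 5, Arden 4, Carrow 4, Eskel 1.
Dorne gets 1 under Webster and 2 under Adams.

1 and 2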